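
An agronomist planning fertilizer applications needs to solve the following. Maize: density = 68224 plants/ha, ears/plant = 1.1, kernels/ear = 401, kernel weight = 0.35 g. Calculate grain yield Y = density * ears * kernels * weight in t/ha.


Y = density * ears * kernels * kw
  = 68224 * 1.1 * 401 * 0.35 g/ha
  = 10532762.24 g/ha
  = 10532.76 kg/ha = 10.53 t/ha


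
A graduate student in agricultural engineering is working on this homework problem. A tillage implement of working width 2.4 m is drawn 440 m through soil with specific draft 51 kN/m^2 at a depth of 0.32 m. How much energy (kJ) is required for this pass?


E = k * d * w * L
  = 51 * 0.32 * 2.4 * 440
  = 17233.92 kJ


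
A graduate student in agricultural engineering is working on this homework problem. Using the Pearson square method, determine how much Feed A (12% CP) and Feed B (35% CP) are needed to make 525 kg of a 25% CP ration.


parts_A = CP_b - target = 35 - 25 = 10
parts_B = target - CP_a = 25 - 12 = 13
total_parts = 10 + 13 = 23
Feed A = 525 * 10 / 23 = 228.26 kg
Feed B = 525 * 13 / 23 = 296.74 kg

228.26 kg


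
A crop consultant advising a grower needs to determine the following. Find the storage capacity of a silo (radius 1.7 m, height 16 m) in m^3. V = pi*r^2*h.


V = pi * r^2 * h
  = pi * 1.7^2 * 16
  = pi * 2.89 * 16
  = 145.27 m^3


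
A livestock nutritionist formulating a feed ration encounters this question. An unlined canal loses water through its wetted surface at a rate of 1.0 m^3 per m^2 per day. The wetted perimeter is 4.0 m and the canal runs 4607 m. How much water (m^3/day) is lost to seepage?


S = C * P * L
  = 1.0 * 4.0 * 4607
  = 18428 m^3/day


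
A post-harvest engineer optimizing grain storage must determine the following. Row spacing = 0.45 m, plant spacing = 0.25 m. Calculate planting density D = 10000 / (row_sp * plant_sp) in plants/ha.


D = 10000 / (row_sp * plant_sp)
  = 10000 / (0.45 * 0.25)
  = 10000 / 0.1125
  = 88888.89 plants/ha


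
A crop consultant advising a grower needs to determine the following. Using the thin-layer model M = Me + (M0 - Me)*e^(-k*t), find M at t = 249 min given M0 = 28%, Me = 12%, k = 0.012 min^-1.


M = Me + (M0 - Me) * e^(-k*t)
  = 12 + (28 - 12) * e^(-0.012*249)
  = 12 + 16 * e^(-2.988)
  = 12 + 16 * 0.05039
  = 12 + 0.8062
  = 12.81%


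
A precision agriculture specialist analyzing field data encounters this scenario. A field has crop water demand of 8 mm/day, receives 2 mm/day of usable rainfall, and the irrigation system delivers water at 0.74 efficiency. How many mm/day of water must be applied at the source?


IWR = (ETc - Pe) / Ea
    = (8 - 2) / 0.74
    = 6 / 0.74
    = 8.11 mm/day


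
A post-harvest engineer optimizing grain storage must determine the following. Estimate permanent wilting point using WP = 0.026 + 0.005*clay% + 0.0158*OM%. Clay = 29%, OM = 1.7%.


WP = 0.026 + 0.005*29 + 0.0158*1.7
   = 0.026 + 0.1450 + 0.0269
   = 0.1979


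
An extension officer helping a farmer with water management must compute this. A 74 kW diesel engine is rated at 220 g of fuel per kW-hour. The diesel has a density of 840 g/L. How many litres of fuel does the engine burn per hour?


FC = P * BSFC / rho_fuel
   = 74 * 220 / 840
   = 16280 / 840
   = 19.38 L/h


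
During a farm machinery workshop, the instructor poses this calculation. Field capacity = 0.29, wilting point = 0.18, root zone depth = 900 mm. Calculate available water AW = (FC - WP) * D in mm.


AW = (FC - WP) * D
   = (0.29 - 0.18) * 900
   = 0.11 * 900
   = 99 mm


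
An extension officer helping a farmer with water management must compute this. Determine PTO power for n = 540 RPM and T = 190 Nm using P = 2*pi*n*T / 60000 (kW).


P = 2*pi*n*T / 60000
  = 2*pi * 540 * 190 / 60000
  = 644654.81 / 60000
  = 10.74 kW


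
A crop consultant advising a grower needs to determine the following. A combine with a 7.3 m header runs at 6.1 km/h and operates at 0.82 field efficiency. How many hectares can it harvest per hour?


C = w * v * eta_f / 10
  = 7.3 * 6.1 * 0.82 / 10
  = 36.51 / 10
  = 3.65 ha/h


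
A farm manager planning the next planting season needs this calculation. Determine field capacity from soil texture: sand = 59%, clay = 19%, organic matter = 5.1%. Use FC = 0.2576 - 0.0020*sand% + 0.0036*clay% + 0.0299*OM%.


FC = 0.2576 - 0.0020*59 + 0.0036*19 + 0.0299*5.1
   = 0.2576 - 0.1180 + 0.0684 + 0.1525
   = 0.3605


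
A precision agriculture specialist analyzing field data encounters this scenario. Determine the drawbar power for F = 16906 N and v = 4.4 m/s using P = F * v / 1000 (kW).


P = F * v / 1000
  = 16906 * 4.4 / 1000
  = 74386.40 / 1000
  = 74.39 kW


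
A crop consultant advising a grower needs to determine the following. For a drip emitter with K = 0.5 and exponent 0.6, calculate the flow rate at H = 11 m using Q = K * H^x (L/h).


Q = K * H^x
  = 0.5 * 11^0.6
  = 0.5 * 4.2154
  = 2.11 L/h


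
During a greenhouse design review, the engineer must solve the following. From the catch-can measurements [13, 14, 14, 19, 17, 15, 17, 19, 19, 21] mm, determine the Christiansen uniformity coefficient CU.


xbar = 168 / 10 = 16.800
sum|xi - xbar| = 22.400
CU = 100 * (1 - 22.400 / (10 * 16.800))
   = 100 * (1 - 0.1333)
   = 86.67%


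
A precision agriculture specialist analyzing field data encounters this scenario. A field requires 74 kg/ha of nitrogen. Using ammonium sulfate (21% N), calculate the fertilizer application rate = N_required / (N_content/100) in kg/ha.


Rate = N_required / (N_content / 100)
     = 74 / (21 / 100)
     = 74 / 0.21
     = 352.38 kg/ha


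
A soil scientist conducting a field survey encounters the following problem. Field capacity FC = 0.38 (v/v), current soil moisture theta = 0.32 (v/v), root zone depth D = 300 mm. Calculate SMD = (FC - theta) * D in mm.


SMD = (FC - theta) * D
    = (0.38 - 0.32) * 300
    = 0.060 * 300
    = 18 mm


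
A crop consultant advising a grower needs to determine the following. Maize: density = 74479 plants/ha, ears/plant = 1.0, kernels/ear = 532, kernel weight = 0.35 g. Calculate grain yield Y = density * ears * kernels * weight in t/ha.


Y = density * ears * kernels * kw
  = 74479 * 1.0 * 532 * 0.35 g/ha
  = 13867989.80 g/ha
  = 13867.99 kg/ha = 13.87 t/ha


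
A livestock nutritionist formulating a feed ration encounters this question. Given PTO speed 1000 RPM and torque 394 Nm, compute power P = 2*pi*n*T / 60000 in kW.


P = 2*pi*n*T / 60000
  = 2*pi * 1000 * 394 / 60000
  = 2475575.01 / 60000
  = 41.26 kW


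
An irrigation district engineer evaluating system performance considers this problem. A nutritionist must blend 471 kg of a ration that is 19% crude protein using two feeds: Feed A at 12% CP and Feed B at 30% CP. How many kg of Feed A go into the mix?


parts_A = CP_b - target = 30 - 19 = 11
parts_B = target - CP_a = 19 - 12 = 7
total_parts = 11 + 7 = 18
Feed A = 471 * 11 / 18 = 287.83 kg
Feed B = 471 * 7 / 18 = 183.17 kg

287.83 kg


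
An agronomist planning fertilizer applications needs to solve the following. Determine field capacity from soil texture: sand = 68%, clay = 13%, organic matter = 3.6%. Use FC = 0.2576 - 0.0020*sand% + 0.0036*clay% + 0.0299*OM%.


FC = 0.2576 - 0.0020*68 + 0.0036*13 + 0.0299*3.6
   = 0.2576 - 0.1360 + 0.0468 + 0.1076
   = 0.2760


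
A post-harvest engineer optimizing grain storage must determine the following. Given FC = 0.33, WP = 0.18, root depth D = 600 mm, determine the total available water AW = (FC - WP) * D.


AW = (FC - WP) * D
   = (0.33 - 0.18) * 600
   = 0.15 * 600
   = 90 mm


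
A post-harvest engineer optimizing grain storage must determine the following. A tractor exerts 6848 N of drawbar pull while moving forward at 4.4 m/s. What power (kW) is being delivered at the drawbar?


P = F * v / 1000
  = 6848 * 4.4 / 1000
  = 30131.20 / 1000
  = 30.13 kW


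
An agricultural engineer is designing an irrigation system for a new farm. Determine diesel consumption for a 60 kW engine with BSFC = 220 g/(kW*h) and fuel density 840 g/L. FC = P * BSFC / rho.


FC = P * BSFC / rho_fuel
   = 60 * 220 / 840
   = 13200 / 840
   = 15.71 L/h


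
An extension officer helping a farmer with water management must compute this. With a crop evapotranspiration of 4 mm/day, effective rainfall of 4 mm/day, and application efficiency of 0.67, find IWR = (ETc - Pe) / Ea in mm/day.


IWR = (ETc - Pe) / Ea
    = (4 - 4) / 0.67
    = 0 / 0.67
    = 0 mm/day


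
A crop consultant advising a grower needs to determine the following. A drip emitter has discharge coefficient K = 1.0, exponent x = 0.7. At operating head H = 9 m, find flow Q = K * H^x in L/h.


Q = K * H^x
  = 1.0 * 9^0.7
  = 1.0 * 4.6555
  = 4.66 L/h


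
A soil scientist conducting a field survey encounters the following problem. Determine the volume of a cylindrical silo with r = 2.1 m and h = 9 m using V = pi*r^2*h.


V = pi * r^2 * h
  = pi * 2.1^2 * 9
  = pi * 4.41 * 9
  = 124.69 m^3


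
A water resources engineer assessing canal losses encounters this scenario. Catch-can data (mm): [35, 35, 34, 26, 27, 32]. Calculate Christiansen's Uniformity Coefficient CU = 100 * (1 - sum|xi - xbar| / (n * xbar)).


xbar = 189 / 6 = 31.500
sum|xi - xbar| = 20
CU = 100 * (1 - 20 / (6 * 31.500))
   = 100 * (1 - 0.1058)
   = 89.42%


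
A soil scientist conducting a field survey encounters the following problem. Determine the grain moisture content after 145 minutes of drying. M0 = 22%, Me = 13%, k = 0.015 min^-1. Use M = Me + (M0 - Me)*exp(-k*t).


M = Me + (M0 - Me) * e^(-k*t)
  = 13 + (22 - 13) * e^(-0.015*145)
  = 13 + 9 * e^(-2.175)
  = 13 + 9 * 0.11361
  = 13 + 1.0225
  = 14.02%


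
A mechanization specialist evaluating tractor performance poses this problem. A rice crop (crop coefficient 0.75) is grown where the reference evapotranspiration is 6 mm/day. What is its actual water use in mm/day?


ETc = Kc * ET0
    = 0.75 * 6
    = 4.50 mm/day


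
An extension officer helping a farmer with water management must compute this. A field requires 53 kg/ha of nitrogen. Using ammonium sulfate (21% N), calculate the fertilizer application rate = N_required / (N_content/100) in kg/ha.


Rate = N_required / (N_content / 100)
     = 53 / (21 / 100)
     = 53 / 0.21
     = 252.38 kg/ha


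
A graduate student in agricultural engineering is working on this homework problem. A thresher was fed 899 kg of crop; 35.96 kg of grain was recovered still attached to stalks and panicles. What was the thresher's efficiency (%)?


eta = (total - unthreshed) / total * 100
    = (899 - 35.96) / 899 * 100
    = 863.04 / 899 * 100
    = 96%


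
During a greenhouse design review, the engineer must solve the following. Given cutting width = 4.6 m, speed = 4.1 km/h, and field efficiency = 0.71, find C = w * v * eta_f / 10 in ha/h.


C = w * v * eta_f / 10
  = 4.6 * 4.1 * 0.71 / 10
  = 13.39 / 10
  = 1.34 ha/h


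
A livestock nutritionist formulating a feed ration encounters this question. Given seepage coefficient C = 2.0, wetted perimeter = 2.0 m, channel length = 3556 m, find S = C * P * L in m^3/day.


S = C * P * L
  = 2.0 * 2.0 * 3556
  = 14224 m^3/day


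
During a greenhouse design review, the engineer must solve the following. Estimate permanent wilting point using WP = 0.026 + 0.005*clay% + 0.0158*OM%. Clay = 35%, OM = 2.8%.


WP = 0.026 + 0.005*35 + 0.0158*2.8
   = 0.026 + 0.1750 + 0.0442
   = 0.2452


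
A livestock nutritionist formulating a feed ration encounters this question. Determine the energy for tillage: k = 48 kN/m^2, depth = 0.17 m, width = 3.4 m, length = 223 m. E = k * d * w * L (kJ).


E = k * d * w * L
  = 48 * 0.17 * 3.4 * 223
  = 6186.91 kJ


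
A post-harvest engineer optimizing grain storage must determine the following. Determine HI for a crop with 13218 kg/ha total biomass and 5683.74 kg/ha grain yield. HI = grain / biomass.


HI = grain_yield / biomass
   = 5683.74 / 13218
   = 0.43


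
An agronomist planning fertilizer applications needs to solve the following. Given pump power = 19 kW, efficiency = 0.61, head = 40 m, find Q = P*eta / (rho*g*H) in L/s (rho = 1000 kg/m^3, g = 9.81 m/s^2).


Q = (P * 1000 * eta) / (rho * g * H)
  = (19 * 1000 * 0.61) / (1000 * 9.81 * 40)
  = 11590 / 392400
  = 0.02954 m^3/s = 29.54 L/s


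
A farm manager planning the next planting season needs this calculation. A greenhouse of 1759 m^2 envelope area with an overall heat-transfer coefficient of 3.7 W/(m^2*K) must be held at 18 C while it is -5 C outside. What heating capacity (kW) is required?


dT = 18 - (-5) = 23 K
Q = U * A * dT
  = 3.7 * 1759 * 23
  = 149690.90 W = 149.69 kW


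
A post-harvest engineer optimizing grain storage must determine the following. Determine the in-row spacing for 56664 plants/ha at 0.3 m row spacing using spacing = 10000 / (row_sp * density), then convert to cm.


spacing = 10000 / (row_sp * density)
        = 10000 / (0.3 * 56664)
        = 10000 / 16999.20
        = 0.58826 m = 58.83 cm


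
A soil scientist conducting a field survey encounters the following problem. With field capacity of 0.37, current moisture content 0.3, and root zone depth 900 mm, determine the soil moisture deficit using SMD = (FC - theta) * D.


SMD = (FC - theta) * D
    = (0.37 - 0.3) * 900
    = 0.070 * 900
    = 63 mm


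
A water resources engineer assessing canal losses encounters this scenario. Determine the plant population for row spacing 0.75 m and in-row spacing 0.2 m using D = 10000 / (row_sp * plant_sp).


D = 10000 / (row_sp * plant_sp)
  = 10000 / (0.75 * 0.2)
  = 10000 / 0.1500
  = 66666.67 plants/ha


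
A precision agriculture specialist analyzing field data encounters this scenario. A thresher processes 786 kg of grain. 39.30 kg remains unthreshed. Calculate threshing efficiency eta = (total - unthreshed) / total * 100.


eta = (total - unthreshed) / total * 100
    = (786 - 39.30) / 786 * 100
    = 746.70 / 786 * 100
    = 95%


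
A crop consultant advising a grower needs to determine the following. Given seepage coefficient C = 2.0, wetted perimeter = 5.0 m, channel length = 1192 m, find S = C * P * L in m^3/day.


S = C * P * L
  = 2.0 * 5.0 * 1192
  = 11920 m^3/day


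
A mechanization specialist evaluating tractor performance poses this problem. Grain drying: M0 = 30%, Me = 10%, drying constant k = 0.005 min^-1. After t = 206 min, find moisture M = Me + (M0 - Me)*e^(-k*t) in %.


M = Me + (M0 - Me) * e^(-k*t)
  = 10 + (30 - 10) * e^(-0.005*206)
  = 10 + 20 * e^(-1.030)
  = 10 + 20 * 0.35701
  = 10 + 7.1401
  = 17.14%


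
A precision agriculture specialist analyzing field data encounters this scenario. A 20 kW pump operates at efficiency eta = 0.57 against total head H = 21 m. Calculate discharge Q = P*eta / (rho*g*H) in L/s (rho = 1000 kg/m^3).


Q = (P * 1000 * eta) / (rho * g * H)
  = (20 * 1000 * 0.57) / (1000 * 9.81 * 21)
  = 11400 / 206010
  = 0.05534 m^3/s = 55.34 L/s


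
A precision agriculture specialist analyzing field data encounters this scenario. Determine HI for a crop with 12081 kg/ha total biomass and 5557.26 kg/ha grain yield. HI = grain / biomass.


HI = grain_yield / biomass
   = 5557.26 / 12081
   = 0.46


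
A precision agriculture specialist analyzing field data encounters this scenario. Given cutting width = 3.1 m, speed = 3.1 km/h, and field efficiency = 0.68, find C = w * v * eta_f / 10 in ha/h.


C = w * v * eta_f / 10
  = 3.1 * 3.1 * 0.68 / 10
  = 6.53 / 10
  = 0.65 ha/h


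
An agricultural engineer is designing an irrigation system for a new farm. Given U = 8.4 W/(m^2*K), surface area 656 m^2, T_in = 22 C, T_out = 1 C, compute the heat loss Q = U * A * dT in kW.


dT = 22 - (1) = 21 K
Q = U * A * dT
  = 8.4 * 656 * 21
  = 115718.40 W = 115.72 kW


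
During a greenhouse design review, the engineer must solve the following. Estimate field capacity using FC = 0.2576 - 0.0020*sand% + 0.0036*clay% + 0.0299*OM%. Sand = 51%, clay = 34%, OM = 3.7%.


FC = 0.2576 - 0.0020*51 + 0.0036*34 + 0.0299*3.7
   = 0.2576 - 0.1020 + 0.1224 + 0.1106
   = 0.3886


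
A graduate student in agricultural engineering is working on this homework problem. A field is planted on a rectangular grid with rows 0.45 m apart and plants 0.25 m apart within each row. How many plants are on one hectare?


D = 10000 / (row_sp * plant_sp)
  = 10000 / (0.45 * 0.25)
  = 10000 / 0.1125
  = 88888.89 plants/ha


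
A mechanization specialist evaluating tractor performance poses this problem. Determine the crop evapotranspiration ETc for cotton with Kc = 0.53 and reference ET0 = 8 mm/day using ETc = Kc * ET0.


ETc = Kc * ET0
    = 0.53 * 8
    = 4.24 mm/day


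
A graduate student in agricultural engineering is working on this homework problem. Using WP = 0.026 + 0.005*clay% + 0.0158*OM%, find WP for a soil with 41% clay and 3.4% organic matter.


WP = 0.026 + 0.005*41 + 0.0158*3.4
   = 0.026 + 0.2050 + 0.0537
   = 0.2847


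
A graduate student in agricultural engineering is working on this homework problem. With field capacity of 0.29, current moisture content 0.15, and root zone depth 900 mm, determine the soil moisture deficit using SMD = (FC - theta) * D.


SMD = (FC - theta) * D
    = (0.29 - 0.15) * 900
    = 0.140 * 900
    = 126 mm


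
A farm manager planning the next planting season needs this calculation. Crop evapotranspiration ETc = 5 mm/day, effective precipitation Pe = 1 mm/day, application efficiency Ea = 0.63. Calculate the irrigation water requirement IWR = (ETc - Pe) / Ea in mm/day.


IWR = (ETc - Pe) / Ea
    = (5 - 1) / 0.63
    = 4 / 0.63
    = 6.35 mm/day


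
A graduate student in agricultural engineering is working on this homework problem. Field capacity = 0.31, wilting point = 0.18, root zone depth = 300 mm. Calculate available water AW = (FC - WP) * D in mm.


AW = (FC - WP) * D
   = (0.31 - 0.18) * 300
   = 0.13 * 300
   = 39 mm


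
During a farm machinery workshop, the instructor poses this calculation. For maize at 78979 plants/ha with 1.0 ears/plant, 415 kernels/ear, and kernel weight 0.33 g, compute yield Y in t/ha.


Y = density * ears * kernels * kw
  = 78979 * 1.0 * 415 * 0.33 g/ha
  = 10816174.05 g/ha
  = 10816.17 kg/ha = 10.82 t/ha


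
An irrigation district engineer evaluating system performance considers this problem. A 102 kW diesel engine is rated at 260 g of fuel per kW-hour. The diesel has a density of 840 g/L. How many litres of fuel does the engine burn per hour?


FC = P * BSFC / rho_fuel
   = 102 * 260 / 840
   = 26520 / 840
   = 31.57 L/h


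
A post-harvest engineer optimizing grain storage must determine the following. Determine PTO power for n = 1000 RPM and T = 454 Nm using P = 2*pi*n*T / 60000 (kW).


P = 2*pi*n*T / 60000
  = 2*pi * 1000 * 454 / 60000
  = 2852566.13 / 60000
  = 47.54 kW


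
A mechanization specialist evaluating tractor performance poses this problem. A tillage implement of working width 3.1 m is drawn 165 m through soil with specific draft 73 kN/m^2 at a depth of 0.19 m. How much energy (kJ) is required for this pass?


E = k * d * w * L
  = 73 * 0.19 * 3.1 * 165
  = 7094.51 kJ


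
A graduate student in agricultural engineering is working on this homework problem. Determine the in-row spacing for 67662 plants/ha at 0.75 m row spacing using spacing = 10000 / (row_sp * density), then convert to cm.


spacing = 10000 / (row_sp * density)
        = 10000 / (0.75 * 67662)
        = 10000 / 50746.50
        = 0.19706 m = 19.71 cm


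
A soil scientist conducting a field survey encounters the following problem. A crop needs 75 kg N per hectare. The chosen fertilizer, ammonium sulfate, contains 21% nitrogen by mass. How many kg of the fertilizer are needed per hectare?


Rate = N_required / (N_content / 100)
     = 75 / (21 / 100)
     = 75 / 0.21
     = 357.14 kg/ha


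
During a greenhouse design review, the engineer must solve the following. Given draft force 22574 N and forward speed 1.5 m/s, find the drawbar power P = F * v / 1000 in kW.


P = F * v / 1000
  = 22574 * 1.5 / 1000
  = 33861 / 1000
  = 33.86 kW


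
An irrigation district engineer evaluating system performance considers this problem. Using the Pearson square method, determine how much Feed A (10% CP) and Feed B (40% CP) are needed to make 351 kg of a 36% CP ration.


parts_A = CP_b - target = 40 - 36 = 4
parts_B = target - CP_a = 36 - 10 = 26
total_parts = 4 + 26 = 30
Feed A = 351 * 4 / 30 = 46.80 kg
Feed B = 351 * 26 / 30 = 304.20 kg

46.80 kg


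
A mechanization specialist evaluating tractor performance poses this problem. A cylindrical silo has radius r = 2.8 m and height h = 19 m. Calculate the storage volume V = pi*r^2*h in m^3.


V = pi * r^2 * h
  = pi * 2.8^2 * 19
  = pi * 7.84 * 19
  = 467.97 m^3


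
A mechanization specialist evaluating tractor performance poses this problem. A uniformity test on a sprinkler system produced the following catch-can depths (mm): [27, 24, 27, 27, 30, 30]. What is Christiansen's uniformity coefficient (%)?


xbar = 165 / 6 = 27.500
sum|xi - xbar| = 10
CU = 100 * (1 - 10 / (6 * 27.500))
   = 100 * (1 - 0.0606)
   = 93.94%


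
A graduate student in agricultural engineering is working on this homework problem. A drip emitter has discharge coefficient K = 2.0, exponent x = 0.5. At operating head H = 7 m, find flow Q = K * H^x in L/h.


Q = K * H^x
  = 2.0 * 7^0.5
  = 2.0 * 2.6458
  = 5.29 L/h


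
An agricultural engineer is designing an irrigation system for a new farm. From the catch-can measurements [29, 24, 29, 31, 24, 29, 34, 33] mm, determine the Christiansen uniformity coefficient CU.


xbar = 233 / 8 = 29.125
sum|xi - xbar| = 21.250
CU = 100 * (1 - 21.250 / (8 * 29.125))
   = 100 * (1 - 0.0912)
   = 90.88%


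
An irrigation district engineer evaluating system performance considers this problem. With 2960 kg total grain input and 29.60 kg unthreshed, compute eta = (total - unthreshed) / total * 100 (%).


eta = (total - unthreshed) / total * 100
    = (2960 - 29.60) / 2960 * 100
    = 2930.40 / 2960 * 100
    = 99%


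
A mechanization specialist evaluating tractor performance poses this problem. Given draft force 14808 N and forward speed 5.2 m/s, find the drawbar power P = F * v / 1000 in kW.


P = F * v / 1000
  = 14808 * 5.2 / 1000
  = 77001.60 / 1000
  = 77.00 kW


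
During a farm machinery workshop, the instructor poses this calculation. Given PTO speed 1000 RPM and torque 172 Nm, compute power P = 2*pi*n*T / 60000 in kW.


P = 2*pi*n*T / 60000
  = 2*pi * 1000 * 172 / 60000
  = 1080707.87 / 60000
  = 18.01 kW


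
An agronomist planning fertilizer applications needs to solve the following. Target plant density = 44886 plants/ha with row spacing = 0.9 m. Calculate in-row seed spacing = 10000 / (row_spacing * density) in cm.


spacing = 10000 / (row_sp * density)
        = 10000 / (0.9 * 44886)
        = 10000 / 40397.40
        = 0.24754 m = 24.75 cm


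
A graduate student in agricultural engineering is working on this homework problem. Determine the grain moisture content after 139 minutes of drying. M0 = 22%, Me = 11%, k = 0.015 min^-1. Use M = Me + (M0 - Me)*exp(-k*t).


M = Me + (M0 - Me) * e^(-k*t)
  = 11 + (22 - 11) * e^(-0.015*139)
  = 11 + 11 * e^(-2.085)
  = 11 + 11 * 0.12431
  = 11 + 1.3674
  = 12.37%


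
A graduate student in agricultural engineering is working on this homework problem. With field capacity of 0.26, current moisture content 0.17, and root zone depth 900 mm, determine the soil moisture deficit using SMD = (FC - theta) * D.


SMD = (FC - theta) * D
    = (0.26 - 0.17) * 900
    = 0.090 * 900
    = 81 mm


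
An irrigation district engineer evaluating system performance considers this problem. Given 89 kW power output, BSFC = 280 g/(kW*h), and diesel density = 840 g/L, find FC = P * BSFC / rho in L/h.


FC = P * BSFC / rho_fuel
   = 89 * 280 / 840
   = 24920 / 840
   = 29.67 L/h


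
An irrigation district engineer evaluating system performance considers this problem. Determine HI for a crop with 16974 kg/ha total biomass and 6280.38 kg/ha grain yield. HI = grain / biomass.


HI = grain_yield / biomass
   = 6280.38 / 16974
   = 0.37


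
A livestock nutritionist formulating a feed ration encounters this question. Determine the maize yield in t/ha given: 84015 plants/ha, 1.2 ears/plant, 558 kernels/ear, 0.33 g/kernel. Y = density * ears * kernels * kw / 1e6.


Y = density * ears * kernels * kw
  = 84015 * 1.2 * 558 * 0.33 g/ha
  = 18564626.52 g/ha
  = 18564.63 kg/ha = 18.56 t/ha


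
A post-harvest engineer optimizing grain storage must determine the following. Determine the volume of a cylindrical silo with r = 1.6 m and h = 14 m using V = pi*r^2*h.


V = pi * r^2 * h
  = pi * 1.6^2 * 14
  = pi * 2.56 * 14
  = 112.59 m^3


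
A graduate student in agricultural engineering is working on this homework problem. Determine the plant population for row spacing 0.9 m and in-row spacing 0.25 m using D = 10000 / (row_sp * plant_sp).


D = 10000 / (row_sp * plant_sp)
  = 10000 / (0.9 * 0.25)
  = 10000 / 0.2250
  = 44444.44 plants/ha


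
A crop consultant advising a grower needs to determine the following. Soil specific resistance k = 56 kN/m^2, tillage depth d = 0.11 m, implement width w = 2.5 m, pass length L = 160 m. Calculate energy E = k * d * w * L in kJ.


E = k * d * w * L
  = 56 * 0.11 * 2.5 * 160
  = 2464 kJ


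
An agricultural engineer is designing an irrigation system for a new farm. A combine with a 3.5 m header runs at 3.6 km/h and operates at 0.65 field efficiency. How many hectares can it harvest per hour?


C = w * v * eta_f / 10
  = 3.5 * 3.6 * 0.65 / 10
  = 8.19 / 10
  = 0.82 ha/h


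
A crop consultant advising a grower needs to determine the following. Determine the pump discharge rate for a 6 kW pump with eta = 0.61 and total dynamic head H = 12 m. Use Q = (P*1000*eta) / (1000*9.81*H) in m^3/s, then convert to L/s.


Q = (P * 1000 * eta) / (rho * g * H)
  = (6 * 1000 * 0.61) / (1000 * 9.81 * 12)
  = 3660 / 117720
  = 0.03109 m^3/s = 31.09 L/s


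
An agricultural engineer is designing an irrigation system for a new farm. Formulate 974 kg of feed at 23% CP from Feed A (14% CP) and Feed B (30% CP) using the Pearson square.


parts_A = CP_b - target = 30 - 23 = 7
parts_B = target - CP_a = 23 - 14 = 9
total_parts = 7 + 9 = 16
Feed A = 974 * 7 / 16 = 426.13 kg
Feed B = 974 * 9 / 16 = 547.88 kg

426.13 kg


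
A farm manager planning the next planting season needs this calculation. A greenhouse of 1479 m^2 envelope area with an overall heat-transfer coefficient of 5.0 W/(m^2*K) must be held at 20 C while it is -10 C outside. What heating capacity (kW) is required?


dT = 20 - (-10) = 30 K
Q = U * A * dT
  = 5.0 * 1479 * 30
  = 221850 W = 221.85 kW


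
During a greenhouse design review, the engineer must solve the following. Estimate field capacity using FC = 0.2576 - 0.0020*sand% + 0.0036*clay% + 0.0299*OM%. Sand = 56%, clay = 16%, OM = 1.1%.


FC = 0.2576 - 0.0020*56 + 0.0036*16 + 0.0299*1.1
   = 0.2576 - 0.1120 + 0.0576 + 0.0329
   = 0.2361


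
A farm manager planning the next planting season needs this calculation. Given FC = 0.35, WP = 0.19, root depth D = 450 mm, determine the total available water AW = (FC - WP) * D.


AW = (FC - WP) * D
   = (0.35 - 0.19) * 450
   = 0.16 * 450
   = 72 mm


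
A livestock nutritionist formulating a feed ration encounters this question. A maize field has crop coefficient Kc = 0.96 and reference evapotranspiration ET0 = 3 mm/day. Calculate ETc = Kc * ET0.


ETc = Kc * ET0
    = 0.96 * 3
    = 2.88 mm/day


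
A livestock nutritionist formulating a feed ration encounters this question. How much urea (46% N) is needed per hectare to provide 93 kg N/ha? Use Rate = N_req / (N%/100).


Rate = N_required / (N_content / 100)
     = 93 / (46 / 100)
     = 93 / 0.46
     = 202.17 kg/ha


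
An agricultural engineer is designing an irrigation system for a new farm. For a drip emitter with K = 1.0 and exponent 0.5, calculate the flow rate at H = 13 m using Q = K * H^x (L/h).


Q = K * H^x
  = 1.0 * 13^0.5
  = 1.0 * 3.6056
  = 3.61 L/h


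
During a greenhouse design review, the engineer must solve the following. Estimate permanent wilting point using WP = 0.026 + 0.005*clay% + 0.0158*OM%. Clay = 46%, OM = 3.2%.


WP = 0.026 + 0.005*46 + 0.0158*3.2
   = 0.026 + 0.2300 + 0.0506
   = 0.3066


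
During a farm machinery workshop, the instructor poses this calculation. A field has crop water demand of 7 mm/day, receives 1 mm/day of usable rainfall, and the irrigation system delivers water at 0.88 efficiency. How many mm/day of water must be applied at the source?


IWR = (ETc - Pe) / Ea
    = (7 - 1) / 0.88
    = 6 / 0.88
    = 6.82 mm/day


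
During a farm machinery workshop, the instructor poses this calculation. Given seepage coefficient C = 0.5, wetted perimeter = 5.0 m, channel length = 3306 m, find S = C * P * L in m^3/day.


S = C * P * L
  = 0.5 * 5.0 * 3306
  = 8265 m^3/day


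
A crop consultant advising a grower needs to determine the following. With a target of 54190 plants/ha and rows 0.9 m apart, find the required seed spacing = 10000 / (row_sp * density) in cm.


spacing = 10000 / (row_sp * density)
        = 10000 / (0.9 * 54190)
        = 10000 / 48771
        = 0.20504 m = 20.50 cm


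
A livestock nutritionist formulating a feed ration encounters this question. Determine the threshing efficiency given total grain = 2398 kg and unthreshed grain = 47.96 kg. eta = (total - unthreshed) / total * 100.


eta = (total - unthreshed) / total * 100
    = (2398 - 47.96) / 2398 * 100
    = 2350.04 / 2398 * 100
    = 98%


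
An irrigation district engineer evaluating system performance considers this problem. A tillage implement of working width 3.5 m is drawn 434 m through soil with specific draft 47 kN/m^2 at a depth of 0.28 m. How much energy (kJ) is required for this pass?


E = k * d * w * L
  = 47 * 0.28 * 3.5 * 434
  = 19990.04 kJ


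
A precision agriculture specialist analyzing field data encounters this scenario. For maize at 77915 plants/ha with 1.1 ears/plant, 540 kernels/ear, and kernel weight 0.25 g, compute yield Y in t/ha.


Y = density * ears * kernels * kw
  = 77915 * 1.1 * 540 * 0.25 g/ha
  = 11570377.50 g/ha
  = 11570.38 kg/ha = 11.57 t/ha


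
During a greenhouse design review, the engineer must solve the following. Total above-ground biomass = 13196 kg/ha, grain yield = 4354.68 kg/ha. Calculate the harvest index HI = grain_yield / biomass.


HI = grain_yield / biomass
   = 4354.68 / 13196
   = 0.33


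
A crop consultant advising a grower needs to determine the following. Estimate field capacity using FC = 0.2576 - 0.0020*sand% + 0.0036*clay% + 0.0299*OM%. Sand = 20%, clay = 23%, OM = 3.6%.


FC = 0.2576 - 0.0020*20 + 0.0036*23 + 0.0299*3.6
   = 0.2576 - 0.0400 + 0.0828 + 0.1076
   = 0.4080


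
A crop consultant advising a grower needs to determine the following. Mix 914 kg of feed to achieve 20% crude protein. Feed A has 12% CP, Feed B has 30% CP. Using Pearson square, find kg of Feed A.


parts_A = CP_b - target = 30 - 20 = 10
parts_B = target - CP_a = 20 - 12 = 8
total_parts = 10 + 8 = 18
Feed A = 914 * 10 / 18 = 507.78 kg
Feed B = 914 * 8 / 18 = 406.22 kg

507.78 kg


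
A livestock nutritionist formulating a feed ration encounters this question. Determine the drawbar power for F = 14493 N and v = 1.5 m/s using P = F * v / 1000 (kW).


P = F * v / 1000
  = 14493 * 1.5 / 1000
  = 21739.50 / 1000
  = 21.74 kW


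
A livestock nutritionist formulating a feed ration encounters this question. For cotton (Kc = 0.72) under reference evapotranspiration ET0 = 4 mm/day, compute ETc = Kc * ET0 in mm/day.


ETc = Kc * ET0
    = 0.72 * 4
    = 2.88 mm/day


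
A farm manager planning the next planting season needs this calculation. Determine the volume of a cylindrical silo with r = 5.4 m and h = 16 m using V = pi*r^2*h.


V = pi * r^2 * h
  = pi * 5.4^2 * 16
  = pi * 29.16 * 16
  = 1465.74 m^3


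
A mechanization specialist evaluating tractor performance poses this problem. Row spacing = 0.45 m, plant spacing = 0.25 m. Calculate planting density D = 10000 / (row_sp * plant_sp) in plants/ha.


D = 10000 / (row_sp * plant_sp)
  = 10000 / (0.45 * 0.25)
  = 10000 / 0.1125
  = 88888.89 plants/ha


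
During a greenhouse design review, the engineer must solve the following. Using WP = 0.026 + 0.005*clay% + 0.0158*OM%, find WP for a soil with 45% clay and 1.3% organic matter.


WP = 0.026 + 0.005*45 + 0.0158*1.3
   = 0.026 + 0.2250 + 0.0205
   = 0.2715


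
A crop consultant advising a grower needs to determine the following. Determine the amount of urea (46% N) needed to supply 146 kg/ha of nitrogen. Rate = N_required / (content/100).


Rate = N_required / (N_content / 100)
     = 146 / (46 / 100)
     = 146 / 0.46
     = 317.39 kg/ha


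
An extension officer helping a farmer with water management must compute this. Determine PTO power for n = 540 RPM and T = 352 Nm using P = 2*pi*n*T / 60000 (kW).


P = 2*pi*n*T / 60000
  = 2*pi * 540 * 352 / 60000
  = 1194307.86 / 60000
  = 19.91 kW


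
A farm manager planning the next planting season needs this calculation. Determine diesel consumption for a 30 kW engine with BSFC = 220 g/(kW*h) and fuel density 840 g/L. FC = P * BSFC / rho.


FC = P * BSFC / rho_fuel
   = 30 * 220 / 840
   = 6600 / 840
   = 7.86 L/h


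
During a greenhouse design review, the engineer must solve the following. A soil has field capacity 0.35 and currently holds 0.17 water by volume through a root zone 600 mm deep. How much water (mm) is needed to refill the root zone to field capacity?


SMD = (FC - theta) * D
    = (0.35 - 0.17) * 600
    = 0.180 * 600
    = 108 mm


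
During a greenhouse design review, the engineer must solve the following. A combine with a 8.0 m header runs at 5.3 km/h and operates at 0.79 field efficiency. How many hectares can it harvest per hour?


C = w * v * eta_f / 10
  = 8.0 * 5.3 * 0.79 / 10
  = 33.50 / 10
  = 3.35 ha/h


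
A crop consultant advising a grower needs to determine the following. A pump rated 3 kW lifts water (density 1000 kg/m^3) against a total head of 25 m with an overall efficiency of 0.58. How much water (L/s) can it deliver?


Q = (P * 1000 * eta) / (rho * g * H)
  = (3 * 1000 * 0.58) / (1000 * 9.81 * 25)
  = 1740 / 245250
  = 0.00709 m^3/s = 7.09 L/s


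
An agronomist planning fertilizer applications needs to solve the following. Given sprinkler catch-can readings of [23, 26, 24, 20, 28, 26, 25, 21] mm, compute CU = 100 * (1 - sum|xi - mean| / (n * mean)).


xbar = 193 / 8 = 24.125
sum|xi - xbar| = 17
CU = 100 * (1 - 17 / (8 * 24.125))
   = 100 * (1 - 0.0881)
   = 91.19%


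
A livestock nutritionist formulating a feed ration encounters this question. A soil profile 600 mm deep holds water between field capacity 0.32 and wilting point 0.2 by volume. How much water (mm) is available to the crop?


AW = (FC - WP) * D
   = (0.32 - 0.2) * 600
   = 0.12 * 600
   = 72 mm


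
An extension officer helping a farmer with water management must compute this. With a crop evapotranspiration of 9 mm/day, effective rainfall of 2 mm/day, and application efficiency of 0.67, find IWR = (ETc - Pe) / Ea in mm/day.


IWR = (ETc - Pe) / Ea
    = (9 - 2) / 0.67
    = 7 / 0.67
    = 10.45 mm/day


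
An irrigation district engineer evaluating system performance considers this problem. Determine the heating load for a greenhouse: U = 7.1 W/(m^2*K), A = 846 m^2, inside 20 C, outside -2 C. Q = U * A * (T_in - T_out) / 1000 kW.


dT = 20 - (-2) = 22 K
Q = U * A * dT
  = 7.1 * 846 * 22
  = 132145.20 W = 132.15 kW


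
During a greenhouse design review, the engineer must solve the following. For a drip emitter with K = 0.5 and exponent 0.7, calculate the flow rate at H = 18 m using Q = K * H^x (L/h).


Q = K * H^x
  = 0.5 * 18^0.7
  = 0.5 * 7.5629
  = 3.78 L/h


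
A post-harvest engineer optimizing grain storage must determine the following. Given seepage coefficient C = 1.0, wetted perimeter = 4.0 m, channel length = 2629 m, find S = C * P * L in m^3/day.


S = C * P * L
  = 1.0 * 4.0 * 2629
  = 10516 m^3/day


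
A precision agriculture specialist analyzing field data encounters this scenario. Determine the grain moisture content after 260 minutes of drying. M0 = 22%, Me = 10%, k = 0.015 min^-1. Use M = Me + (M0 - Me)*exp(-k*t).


M = Me + (M0 - Me) * e^(-k*t)
  = 10 + (22 - 10) * e^(-0.015*260)
  = 10 + 12 * e^(-3.900)
  = 10 + 12 * 0.02024
  = 10 + 0.2429
  = 10.24%


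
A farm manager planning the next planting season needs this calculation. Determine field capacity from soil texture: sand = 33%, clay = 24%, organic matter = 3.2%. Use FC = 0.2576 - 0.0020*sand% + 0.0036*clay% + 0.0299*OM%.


FC = 0.2576 - 0.0020*33 + 0.0036*24 + 0.0299*3.2
   = 0.2576 - 0.0660 + 0.0864 + 0.0957
   = 0.3737


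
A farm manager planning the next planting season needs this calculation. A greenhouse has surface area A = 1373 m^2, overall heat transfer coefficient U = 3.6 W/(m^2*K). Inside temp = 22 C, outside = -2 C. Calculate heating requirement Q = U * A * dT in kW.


dT = 22 - (-2) = 24 K
Q = U * A * dT
  = 3.6 * 1373 * 24
  = 118627.20 W = 118.63 kW


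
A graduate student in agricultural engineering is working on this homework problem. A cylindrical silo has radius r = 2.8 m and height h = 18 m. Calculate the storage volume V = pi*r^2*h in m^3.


V = pi * r^2 * h
  = pi * 2.8^2 * 18
  = pi * 7.84 * 18
  = 443.34 m^3


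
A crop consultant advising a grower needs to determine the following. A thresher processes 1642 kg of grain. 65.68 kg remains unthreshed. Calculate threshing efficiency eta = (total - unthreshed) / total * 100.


eta = (total - unthreshed) / total * 100
    = (1642 - 65.68) / 1642 * 100
    = 1576.32 / 1642 * 100
    = 96%


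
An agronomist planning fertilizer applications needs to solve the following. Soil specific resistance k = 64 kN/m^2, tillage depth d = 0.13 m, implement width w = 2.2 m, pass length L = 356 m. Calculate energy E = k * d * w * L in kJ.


E = k * d * w * L
  = 64 * 0.13 * 2.2 * 356
  = 6516.22 kJ


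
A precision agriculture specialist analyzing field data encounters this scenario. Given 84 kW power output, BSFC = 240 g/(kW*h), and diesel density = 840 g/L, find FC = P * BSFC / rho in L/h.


FC = P * BSFC / rho_fuel
   = 84 * 240 / 840
   = 20160 / 840
   = 24 L/h


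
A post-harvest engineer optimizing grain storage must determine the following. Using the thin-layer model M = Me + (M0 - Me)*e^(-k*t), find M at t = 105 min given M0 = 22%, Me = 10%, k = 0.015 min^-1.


M = Me + (M0 - Me) * e^(-k*t)
  = 10 + (22 - 10) * e^(-0.015*105)
  = 10 + 12 * e^(-1.575)
  = 10 + 12 * 0.20701
  = 10 + 2.4841
  = 12.48%


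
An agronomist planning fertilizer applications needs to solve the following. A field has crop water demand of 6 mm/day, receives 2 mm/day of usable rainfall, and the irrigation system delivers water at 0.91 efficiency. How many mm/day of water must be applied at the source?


IWR = (ETc - Pe) / Ea
    = (6 - 2) / 0.91
    = 4 / 0.91
    = 4.40 mm/day


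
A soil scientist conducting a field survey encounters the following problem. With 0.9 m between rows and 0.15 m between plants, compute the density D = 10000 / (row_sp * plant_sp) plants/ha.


D = 10000 / (row_sp * plant_sp)
  = 10000 / (0.9 * 0.15)
  = 10000 / 0.1350
  = 74074.07 plants/ha


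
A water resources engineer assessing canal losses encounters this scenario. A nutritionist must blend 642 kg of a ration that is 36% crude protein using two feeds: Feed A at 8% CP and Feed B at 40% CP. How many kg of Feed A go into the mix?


parts_A = CP_b - target = 40 - 36 = 4
parts_B = target - CP_a = 36 - 8 = 28
total_parts = 4 + 28 = 32
Feed A = 642 * 4 / 32 = 80.25 kg
Feed B = 642 * 28 / 32 = 561.75 kg

80.25 kg
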